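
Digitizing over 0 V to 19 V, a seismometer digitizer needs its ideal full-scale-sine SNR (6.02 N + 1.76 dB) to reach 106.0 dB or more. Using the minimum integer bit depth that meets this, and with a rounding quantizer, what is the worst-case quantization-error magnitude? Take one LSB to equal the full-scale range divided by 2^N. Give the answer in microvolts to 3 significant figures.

36.2 µV

V_FS = 19 V.
N ≥ (106.0 − 1.76)/6.02 = 17.316 → N_min = 18.
LSB = 19 V / 2^18 = 72.479 µV.
Max error for round-to-nearest is LSB/2 = 36.2 µV.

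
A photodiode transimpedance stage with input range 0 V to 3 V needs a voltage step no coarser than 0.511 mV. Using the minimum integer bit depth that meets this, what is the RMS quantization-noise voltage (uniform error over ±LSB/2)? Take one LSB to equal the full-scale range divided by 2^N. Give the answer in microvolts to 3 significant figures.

Full-scale range = 3 V.
3 V / 0.511 mV = 5871. Since 2^12 = 4096 and 2^13 = 8192, N = 13.
LSB = 3 V ÷ 2^13 = 3/8192 V = 366.21 µV.
RMS noise = LSB/√12 = 106 µV.

106 µV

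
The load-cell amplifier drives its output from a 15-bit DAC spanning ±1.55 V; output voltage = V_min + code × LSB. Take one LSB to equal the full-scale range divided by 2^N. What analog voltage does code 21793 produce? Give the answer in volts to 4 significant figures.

0.5117 V

Range = 1.55 − (-1.55) = 3.1 V. LSB = 3.1 V / 2^15.
V_out = -1.55 + 21793 × (3.1/32768) V
      = -1.55 V + 2.06172 V = 0.511716 V.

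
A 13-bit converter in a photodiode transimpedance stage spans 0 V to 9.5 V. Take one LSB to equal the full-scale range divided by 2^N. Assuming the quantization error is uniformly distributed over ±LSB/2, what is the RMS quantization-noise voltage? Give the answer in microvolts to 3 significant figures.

Full-scale range = 9.5 V.
Step size = 9.5/8192 V = 1.1597 mV.
V_rms = LSB/√12 = 1.1597 mV / √12 = 335 µV.

335 µV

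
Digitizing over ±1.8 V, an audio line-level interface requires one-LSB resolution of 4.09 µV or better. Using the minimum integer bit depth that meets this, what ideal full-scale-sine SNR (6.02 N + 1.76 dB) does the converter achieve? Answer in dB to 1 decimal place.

Range = 1.8 − (-1.8) = 3.6 V.
Levels needed ≥ 3.6/4.09 µV = 880200. 2^20 = 1048576 suffices, so N_min = 20.
Ideal SNR at N = 20: 6.02·20 + 1.76 = 122.2 dB.

122.2 dB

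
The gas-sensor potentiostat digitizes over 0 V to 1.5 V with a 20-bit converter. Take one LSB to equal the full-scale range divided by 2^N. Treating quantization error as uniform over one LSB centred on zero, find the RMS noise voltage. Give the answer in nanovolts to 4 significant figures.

V_FS = 1.5 V.
LSB = 1.5 V ÷ 2^20 = 1.5/1048576 V = 1.43051 µV.
For a uniform distribution on [−LSB/2, +LSB/2], V_rms = LSB/√12 = 1.43051 µV/3.4641 = 413.0 nV.

413.0 nV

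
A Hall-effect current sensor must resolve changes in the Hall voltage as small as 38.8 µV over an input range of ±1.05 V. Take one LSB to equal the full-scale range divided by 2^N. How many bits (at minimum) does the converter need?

16 bits

Span: 1.05 V − (-1.05 V) = 2.1 V.
Required number of levels: 2.1/38.8 µV = 54124; smallest N with 2^N ≥ that is 16.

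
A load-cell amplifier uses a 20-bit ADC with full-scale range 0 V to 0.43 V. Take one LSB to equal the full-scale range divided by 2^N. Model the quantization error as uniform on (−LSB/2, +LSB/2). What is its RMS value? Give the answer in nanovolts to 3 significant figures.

Full-scale range = 0.43 V.
LSB = 0.43 V / 2^20 = 410.08 nV.
For a uniform distribution on [−LSB/2, +LSB/2], V_rms = LSB/√12 = 410.08 nV/3.4641 = 118 nV.

118 nV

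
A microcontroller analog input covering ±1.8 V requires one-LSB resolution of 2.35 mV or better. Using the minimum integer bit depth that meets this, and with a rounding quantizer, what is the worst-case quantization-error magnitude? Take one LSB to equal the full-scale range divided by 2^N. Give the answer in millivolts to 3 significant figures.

Range = 1.8 − (-1.8) = 3.6 V.
Levels needed ≥ 3.6/2.35 mV = 1532. 2^11 = 2048 suffices, so N_min = 11.
LSB = 3.6 V / 2^11 = 1.7578 mV.
Half an LSB is 0.879 mV.

0.879 mV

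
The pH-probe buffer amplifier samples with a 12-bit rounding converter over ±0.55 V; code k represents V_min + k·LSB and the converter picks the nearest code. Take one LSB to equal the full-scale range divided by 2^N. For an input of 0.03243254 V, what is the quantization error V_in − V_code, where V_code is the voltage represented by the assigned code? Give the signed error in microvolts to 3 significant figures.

−62.6 µV

The full-scale span is 0.55 − (-0.55) = 1.1 V. LSB = 1.1 V / 2^12 ≈ 268.6 µV.
(V_in − V_min)/LSB = (0.03243254 − (-0.55)) × 4096/1.1 = 2168.7670 → nearest code k = 2169.
V_code = -0.55 + (2169/4096) × 1.1 = 0.03249511719 V.
e = 0.03243254 − (0.03249511719) = −62.6 µV.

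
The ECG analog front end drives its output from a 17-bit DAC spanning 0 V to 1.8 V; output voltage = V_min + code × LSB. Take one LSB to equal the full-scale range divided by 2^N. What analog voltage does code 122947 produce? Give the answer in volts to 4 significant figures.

1.688 V

Full-scale range = 1.8 V. LSB = 1.8 V / 2^17.
Output = V_min + (122947/131072) × range = 0 + 0.938011 × 1.8 V
      = 0 + 1.68842 = 1.68842 V.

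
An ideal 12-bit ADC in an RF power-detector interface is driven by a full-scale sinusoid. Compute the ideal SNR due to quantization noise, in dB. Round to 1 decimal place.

74.0 dB

SNR = 6.02·12 + 1.76 = 74.00 dB.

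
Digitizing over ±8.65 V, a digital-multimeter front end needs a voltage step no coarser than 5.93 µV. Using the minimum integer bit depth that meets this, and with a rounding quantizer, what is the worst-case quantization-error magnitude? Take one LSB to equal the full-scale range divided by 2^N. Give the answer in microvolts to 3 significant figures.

Range = 8.65 − (-8.65) = 17.3 V.
Need 2^N ≥ 17.3 V / 5.93 µV = 2.917e6 → N_min = 22.
LSB = 17.3 V / 2^22 = 4.1246 µV.
|e|_max = LSB/2 = 2.06 µV.

2.06 µV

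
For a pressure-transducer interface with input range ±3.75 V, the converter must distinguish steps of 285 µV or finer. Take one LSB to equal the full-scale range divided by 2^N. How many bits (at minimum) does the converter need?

Full-scale range = 3.75 V − (-3.75 V) = 7.5 V.
7.5 V / 285 µV = 26320. Since 2^14 = 16384 and 2^15 = 32768, N = 15.

15 bits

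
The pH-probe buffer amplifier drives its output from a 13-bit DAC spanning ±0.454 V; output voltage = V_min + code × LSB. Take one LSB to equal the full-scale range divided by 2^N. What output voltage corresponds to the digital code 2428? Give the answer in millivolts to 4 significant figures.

Span: 0.454 V − (-0.454 V) = 0.908 V. LSB = 0.908 V / 2^13.
V_out = V_min + code × LSB = -0.454 V + 2428 × 0.908 V / 8192
      = -0.454 + 0.269119 = -0.184881 V.

-184.9 mV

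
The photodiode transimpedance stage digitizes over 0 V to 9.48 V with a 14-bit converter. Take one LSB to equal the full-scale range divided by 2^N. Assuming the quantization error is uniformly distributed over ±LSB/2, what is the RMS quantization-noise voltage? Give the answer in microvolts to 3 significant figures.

Full-scale range = 9.48 V.
Step size = 9.48/16384 V = 0.57861 mV.
σ_q = LSB/√12 = 0.57861 mV/3.4641 = 167 µV.

167 µV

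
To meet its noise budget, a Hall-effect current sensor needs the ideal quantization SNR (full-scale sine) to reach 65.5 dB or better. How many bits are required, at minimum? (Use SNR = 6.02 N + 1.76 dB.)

Solving 6.02 N ≥ 65.5 − 1.76: N ≥ 10.588. Round up → N = 11.

11 bits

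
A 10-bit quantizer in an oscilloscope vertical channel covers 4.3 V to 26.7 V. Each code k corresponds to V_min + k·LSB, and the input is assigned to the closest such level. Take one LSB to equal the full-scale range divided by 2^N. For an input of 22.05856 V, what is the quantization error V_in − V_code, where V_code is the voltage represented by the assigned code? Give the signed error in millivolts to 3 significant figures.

Full-scale range = 26.7 V − (4.3 V) = 22.4 V. LSB = 22.4 V / 2^10 ≈ 21.88 mV.
Position in LSBs: (22.05856 − (4.3)) × 1024/22.4 = 811.8199; rounding gives k = 812.
V_code = V_min + k × range/2^10 = 4.3 + 812 × 22.4/1024 = 22.06250000 V.
Error = V_in − V_code = 22.05856 − (22.06250000) = −3.94 mV.

−3.94 mV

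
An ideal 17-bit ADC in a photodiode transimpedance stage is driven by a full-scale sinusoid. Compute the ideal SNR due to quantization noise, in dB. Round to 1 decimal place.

104.1 dB

SNR = 6.02·17 + 1.76 = 104.10 dB.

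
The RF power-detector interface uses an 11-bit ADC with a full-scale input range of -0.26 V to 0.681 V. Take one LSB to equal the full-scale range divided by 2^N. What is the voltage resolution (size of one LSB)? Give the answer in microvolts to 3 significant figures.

459 µV

Range = 0.681 − (-0.26) = 0.941 V.
2^11 = 2048 levels.
One LSB is 0.941 V / 2048 = 459 µV.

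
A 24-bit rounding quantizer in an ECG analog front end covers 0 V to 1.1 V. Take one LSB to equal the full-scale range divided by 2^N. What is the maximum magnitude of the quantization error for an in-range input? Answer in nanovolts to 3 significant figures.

Full-scale range = 1.1 V.
LSB = 1.1 V ÷ 2^24 = 1.1/16777216 V = 65.565 nV.
|e|_max = LSB/2 = 32.8 nV.

32.8 nV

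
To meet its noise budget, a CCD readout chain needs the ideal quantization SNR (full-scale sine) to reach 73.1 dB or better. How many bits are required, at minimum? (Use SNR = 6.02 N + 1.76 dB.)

12 bits

Required N = ⌈(73.1 − 1.76)/6.02⌉ = ⌈11.850⌉ = 12.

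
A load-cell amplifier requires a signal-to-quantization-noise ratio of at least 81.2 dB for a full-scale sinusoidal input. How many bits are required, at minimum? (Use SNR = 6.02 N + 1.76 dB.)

14 bits

Required N = ⌈(81.2 − 1.76)/6.02⌉ = ⌈13.196⌉ = 14.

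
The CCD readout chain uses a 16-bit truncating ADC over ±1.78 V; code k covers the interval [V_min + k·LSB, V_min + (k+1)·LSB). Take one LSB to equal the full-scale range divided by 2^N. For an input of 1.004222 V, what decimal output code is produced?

51254

Full-scale range = 1.78 V − (-1.78 V) = 3.56 V. LSB = 3.56 V / 2^16 ≈ 54.32 µV.
V_in − V_min = 1.004222 − (-1.78) = 2.784222 V.
Divide by LSB: 2.784222 × 65536/3.56 = 51254.7115.
Truncating gives code 51254.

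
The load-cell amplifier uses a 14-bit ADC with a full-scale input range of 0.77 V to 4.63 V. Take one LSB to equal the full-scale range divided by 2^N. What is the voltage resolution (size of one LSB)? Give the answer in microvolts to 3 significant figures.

236 µV

Span: 4.63 V − (0.77 V) = 3.86 V.
Number of codes = 2^14 = 16384.
LSB = 3.86 V / 2^14 = 236 µV.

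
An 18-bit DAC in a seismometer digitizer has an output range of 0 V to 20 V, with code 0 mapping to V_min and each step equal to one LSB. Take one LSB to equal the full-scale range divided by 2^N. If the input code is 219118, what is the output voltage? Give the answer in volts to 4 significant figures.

Range is 20 V. LSB = 20 V / 2^18.
Output = V_min + (219118/262144) × range = 0 + 0.835869 × 20 V
      = 0 + 16.7174 = 16.7174 V.

16.72 V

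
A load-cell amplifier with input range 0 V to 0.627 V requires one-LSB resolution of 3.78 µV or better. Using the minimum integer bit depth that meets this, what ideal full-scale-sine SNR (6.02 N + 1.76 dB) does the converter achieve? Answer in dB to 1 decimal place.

110.1 dB

Range is 0.627 V.
0.627 V / 3.78 µV = 165900. Since 2^17 = 131072 and 2^18 = 262144, N = 18.
SNR = 6.02 × 18 + 1.76 = 110.12 dB.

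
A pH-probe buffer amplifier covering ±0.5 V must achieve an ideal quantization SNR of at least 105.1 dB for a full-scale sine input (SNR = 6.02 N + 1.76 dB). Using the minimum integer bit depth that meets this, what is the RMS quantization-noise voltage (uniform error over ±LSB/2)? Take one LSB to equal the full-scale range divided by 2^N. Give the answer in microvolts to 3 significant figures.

Full-scale range = 0.5 V − (-0.5 V) = 1 V.
N ≥ (105.1 − 1.76)/6.02 = 17.166 → N_min = 18.
LSB = 1 V ÷ 2^18 = 1/262144 V = 3.8147 µV.
σ_q = LSB/√12 = 3.8147 µV/3.4641 = 1.10 µV.

1.10 µV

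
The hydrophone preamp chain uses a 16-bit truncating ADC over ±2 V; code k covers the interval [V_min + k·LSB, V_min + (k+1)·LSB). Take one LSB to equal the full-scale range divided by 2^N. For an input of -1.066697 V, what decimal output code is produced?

The full-scale span is 2 − (-2) = 4 V. LSB = 4 V / 2^16 ≈ 61.04 µV.
(V_in − V_min) × 2^16/range = (-1.066697 − (-2)) × 65536/4 = 15291.236.
Floor → code = 15291.

15291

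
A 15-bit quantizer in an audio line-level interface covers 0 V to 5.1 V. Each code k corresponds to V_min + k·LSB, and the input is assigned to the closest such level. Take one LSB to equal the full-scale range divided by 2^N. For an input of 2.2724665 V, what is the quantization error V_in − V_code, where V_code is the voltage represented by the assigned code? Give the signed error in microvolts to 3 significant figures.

V_FS = 5.1 V. LSB = 5.1 V / 2^15 ≈ 155.6 µV.
Position in LSBs: (2.2724665 − (0)) × 32768/5.1 = 14600.8201; rounding gives k = 14601.
Reconstructed level: 0 + 14601 × 5.1/32768 V = 2.2724945068 V.
e = 2.2724665 − (2.2724945068) = −28.0 µV.

−28.0 µV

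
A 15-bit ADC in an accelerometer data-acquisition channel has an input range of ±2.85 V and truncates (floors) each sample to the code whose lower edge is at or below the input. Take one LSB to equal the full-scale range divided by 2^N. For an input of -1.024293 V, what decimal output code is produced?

10495

The full-scale span is 2.85 − (-2.85) = 5.7 V. LSB = 5.7 V / 2^15 ≈ 174.0 µV.
V_in − V_min = -1.024293 − (-2.85) = 1.825707 V.
Divide by LSB: 1.825707 × 32768/5.7 = 10495.5732.
Truncating gives code 10495.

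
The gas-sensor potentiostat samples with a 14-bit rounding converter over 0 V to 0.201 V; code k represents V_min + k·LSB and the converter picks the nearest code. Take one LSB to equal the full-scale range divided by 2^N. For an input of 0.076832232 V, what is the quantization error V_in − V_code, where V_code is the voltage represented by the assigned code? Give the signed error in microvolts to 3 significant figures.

Full-scale range = 0.201 V. LSB = 0.201 V / 2^14 ≈ 12.27 µV.
(0.076832232 − (0)) / LSB = 0.076832232 × 16384/0.201 = 6262.7825. Nearest integer: k = 6263.
Reconstructed level: 0 + 6263 × 0.201/16384 V = 0.076834899902 V.
V_in − V_code = 0.076832232 − (0.076834899902) = −2.67 µV.

−2.67 µV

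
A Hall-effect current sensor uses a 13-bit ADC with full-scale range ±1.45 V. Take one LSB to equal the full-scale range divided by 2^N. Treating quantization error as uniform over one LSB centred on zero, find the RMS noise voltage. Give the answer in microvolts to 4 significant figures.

Range = 1.45 − (-1.45) = 2.9 V.
Step size = 2.9/8192 V = 354.004 µV.
RMS of a uniform error over width LSB is LSB/√12 = 102.2 µV.

102.2 µV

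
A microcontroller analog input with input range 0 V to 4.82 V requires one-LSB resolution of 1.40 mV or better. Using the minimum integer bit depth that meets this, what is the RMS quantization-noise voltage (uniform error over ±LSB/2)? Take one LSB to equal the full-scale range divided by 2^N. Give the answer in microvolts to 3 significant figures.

V_FS = 4.82 V.
Levels needed ≥ 4.82/1.40 mV = 3443. 2^12 = 4096 suffices, so N_min = 12.
LSB = 4.82 V / 2^12 = 1.1768 mV.
V_rms = LSB/√12 = 340 µV.

340 µV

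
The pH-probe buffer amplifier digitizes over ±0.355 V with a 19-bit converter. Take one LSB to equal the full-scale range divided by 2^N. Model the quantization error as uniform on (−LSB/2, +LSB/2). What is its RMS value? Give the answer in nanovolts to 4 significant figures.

390.9 nV

The full-scale span is 0.355 − (-0.355) = 0.71 V.
Step size = 0.71/524288 V = 1.35422 µV.
V_rms = LSB/√12 = 1.35422 µV / √12 = 390.9 nV.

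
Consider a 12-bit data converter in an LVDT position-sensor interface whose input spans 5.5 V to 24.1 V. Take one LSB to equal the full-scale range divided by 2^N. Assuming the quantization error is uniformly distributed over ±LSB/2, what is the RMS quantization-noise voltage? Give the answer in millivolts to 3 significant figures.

1.31 mV

Range = 24.1 − (5.5) = 18.6 V.
One LSB is 18.6 V / 4096 = 4.5410 mV.
σ_q = LSB/√12 = 4.5410 mV/3.4641 = 1.31 mV.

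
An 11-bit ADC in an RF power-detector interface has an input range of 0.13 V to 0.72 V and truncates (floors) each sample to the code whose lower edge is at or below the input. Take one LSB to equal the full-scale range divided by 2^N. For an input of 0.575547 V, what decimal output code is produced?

Range = 0.72 − (0.13) = 0.59 V. LSB = 0.59 V / 2^11 ≈ 288.1 µV.
(V_in − V_min) × 2^11/range = (0.575547 − (0.13)) × 2048/0.59 = 1546.577.
Floor → code = 1546.

1546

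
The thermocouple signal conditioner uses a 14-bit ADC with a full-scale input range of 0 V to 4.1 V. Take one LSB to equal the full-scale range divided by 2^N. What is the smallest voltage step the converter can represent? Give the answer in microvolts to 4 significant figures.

Span = 4.1 V.
2^14 = 16384 levels.
LSB = 4.1 V ÷ 2^14 = 4.1/16384 V = 250.2 µV.

250.2 µV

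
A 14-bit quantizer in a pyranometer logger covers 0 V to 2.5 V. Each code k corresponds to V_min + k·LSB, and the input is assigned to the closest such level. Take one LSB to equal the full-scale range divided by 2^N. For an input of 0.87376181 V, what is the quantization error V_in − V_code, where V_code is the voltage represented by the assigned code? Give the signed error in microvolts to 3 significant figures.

Span = 2.5 V. LSB = 2.5 V / 2^14 ≈ 152.6 µV.
(V_in − V_min)/LSB = (0.87376181 − (0)) × 16384/2.5 = 5726.2854 → nearest code k = 5726.
V_code = 0 + (5726/16384) × 2.5 = 0.87371826172 V.
Error = V_in − V_code = 0.87376181 − (0.87371826172) = +43.5 µV.

+43.5 µV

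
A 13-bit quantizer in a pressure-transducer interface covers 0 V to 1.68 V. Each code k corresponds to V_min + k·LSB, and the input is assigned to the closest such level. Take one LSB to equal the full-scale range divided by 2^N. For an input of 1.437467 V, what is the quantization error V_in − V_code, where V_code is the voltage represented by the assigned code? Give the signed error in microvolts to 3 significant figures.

Full-scale range = 1.68 V. LSB = 1.68 V / 2^13 ≈ 205.1 µV.
(1.437467 − (0)) / LSB = 1.437467 × 8192/1.68 = 7009.3629. Nearest integer: k = 7009.
Reconstructed level: 0 + 7009 × 1.68/8192 V = 1.437392578 V.
Error = V_in − V_code = 1.437467 − (1.437392578) = +74.4 µV.

+74.4 µV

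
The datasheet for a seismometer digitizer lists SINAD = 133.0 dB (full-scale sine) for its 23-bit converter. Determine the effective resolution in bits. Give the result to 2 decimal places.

21.80 bits

ENOB = (SINAD − 1.76) / 6.02 = (133.0 − 1.76) / 6.02 = 131.24 / 6.02 = 21.8007.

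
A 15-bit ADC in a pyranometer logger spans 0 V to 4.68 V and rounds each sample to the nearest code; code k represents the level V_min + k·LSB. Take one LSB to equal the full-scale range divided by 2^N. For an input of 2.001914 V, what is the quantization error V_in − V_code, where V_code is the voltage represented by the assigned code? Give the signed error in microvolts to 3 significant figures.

−25.7 µV

V_FS = 4.68 V. LSB = 4.68 V / 2^15 ≈ 142.8 µV.
Position in LSBs: (2.001914 − (0)) × 32768/4.68 = 14016.8201; rounding gives k = 14017.
V_code = 0 + (14017/32768) × 4.68 = 2.0019396973 V.
Error = V_in − V_code = 2.001914 − (2.0019396973) = −25.7 µV.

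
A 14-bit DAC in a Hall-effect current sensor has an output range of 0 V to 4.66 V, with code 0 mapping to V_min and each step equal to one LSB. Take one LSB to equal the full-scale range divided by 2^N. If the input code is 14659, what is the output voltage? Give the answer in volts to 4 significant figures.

Range is 4.66 V. LSB = 4.66 V / 2^14.
V_out = 0 + 14659 × (4.66/16384) V
      = 0 V + 4.16937 V = 4.16937 V.

4.169 V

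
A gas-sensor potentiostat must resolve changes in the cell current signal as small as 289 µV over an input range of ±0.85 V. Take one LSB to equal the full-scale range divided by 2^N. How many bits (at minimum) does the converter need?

13 bits

Range = 0.85 − (-0.85) = 1.7 V.
1.7 V / 289 µV = 5882. Since 2^12 = 4096 and 2^13 = 8192, N = 13.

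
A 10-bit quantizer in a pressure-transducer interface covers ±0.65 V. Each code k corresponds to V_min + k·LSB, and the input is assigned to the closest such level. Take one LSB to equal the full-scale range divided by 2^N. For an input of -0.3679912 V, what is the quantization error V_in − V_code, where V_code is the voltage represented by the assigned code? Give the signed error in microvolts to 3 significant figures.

The full-scale span is 0.65 − (-0.65) = 1.3 V. LSB = 1.3 V / 2^10 ≈ 1.270 mV.
(V_in − V_min)/LSB = (-0.3679912 − (-0.65)) × 1024/1.3 = 222.1362 → nearest code k = 222.
Reconstructed level: -0.65 + 222 × 1.3/1024 V = -0.3681640625 V.
e = -0.3679912 − (-0.3681640625) = +173 µV.

+173 µV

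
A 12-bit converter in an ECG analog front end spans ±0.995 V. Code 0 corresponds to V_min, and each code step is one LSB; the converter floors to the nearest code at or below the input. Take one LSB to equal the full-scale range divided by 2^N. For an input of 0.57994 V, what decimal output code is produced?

The full-scale span is 0.995 − (-0.995) = 1.99 V. LSB = 1.99 V / 2^12 ≈ 485.8 µV.
V_in − V_min = 0.57994 − (-0.995) = 1.57494 V.
Divide by LSB: 1.57494 × 4096/1.99 = 3241.6855.
Truncating gives code 3241.

3241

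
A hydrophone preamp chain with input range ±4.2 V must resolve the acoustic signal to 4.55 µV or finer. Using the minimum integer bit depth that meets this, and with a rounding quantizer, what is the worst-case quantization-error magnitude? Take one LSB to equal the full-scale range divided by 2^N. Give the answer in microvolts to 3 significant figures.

2.00 µV

The full-scale span is 4.2 − (-4.2) = 8.4 V.
Levels needed ≥ 8.4/4.55 µV = 1.846e6. 2^21 = 2097152 suffices, so N_min = 21.
Step size = 8.4/2097152 V = 4.0054 µV.
Max error for round-to-nearest is LSB/2 = 2.00 µV.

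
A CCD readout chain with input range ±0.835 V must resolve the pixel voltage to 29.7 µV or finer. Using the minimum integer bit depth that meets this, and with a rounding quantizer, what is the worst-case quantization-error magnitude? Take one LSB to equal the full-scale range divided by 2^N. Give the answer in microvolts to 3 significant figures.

12.7 µV

Span: 0.835 V − (-0.835 V) = 1.67 V.
Required number of levels: 1.67/29.7 µV = 56229; smallest N with 2^N ≥ that is 16.
One LSB is 1.67 V / 65536 = 25.482 µV.
|e|_max = LSB/2 = 12.7 µV.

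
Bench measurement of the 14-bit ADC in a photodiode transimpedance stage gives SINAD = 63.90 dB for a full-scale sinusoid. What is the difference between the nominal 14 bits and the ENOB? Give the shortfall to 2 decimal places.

3.68 bits

Effective bits = (63.90 − 1.76)/6.02 = 10.3223.
Lost resolution: 14 − 10.3223 = 3.6777 bits.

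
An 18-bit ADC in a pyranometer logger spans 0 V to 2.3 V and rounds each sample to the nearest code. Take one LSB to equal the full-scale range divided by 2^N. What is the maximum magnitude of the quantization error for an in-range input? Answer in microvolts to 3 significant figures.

4.39 µV

Range is 2.3 V.
LSB = 2.3 V / 2^18 = 8.7738 µV.
Worst-case error for round-to-nearest is half an LSB: 4.39 µV.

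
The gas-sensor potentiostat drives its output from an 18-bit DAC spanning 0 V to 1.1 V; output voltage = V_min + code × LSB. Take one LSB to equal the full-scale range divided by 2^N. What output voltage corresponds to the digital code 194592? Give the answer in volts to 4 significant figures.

Full-scale range = 1.1 V. LSB = 1.1 V / 2^18.
V_out = 0 + 194592 × (1.1/262144) V
      = 0 + 0.816541 = 0.816541 V.

0.8165 V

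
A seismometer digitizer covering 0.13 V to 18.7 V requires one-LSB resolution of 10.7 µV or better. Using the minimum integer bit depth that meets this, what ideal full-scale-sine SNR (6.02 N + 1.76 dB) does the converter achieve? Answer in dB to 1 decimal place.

128.2 dB

Span: 18.7 V − (0.13 V) = 18.57 V.
Levels needed ≥ 18.57/10.7 µV = 1.736e6. 2^21 = 2097152 suffices, so N_min = 21.
SNR = 6.02 × 21 + 1.76 = 128.18 dB.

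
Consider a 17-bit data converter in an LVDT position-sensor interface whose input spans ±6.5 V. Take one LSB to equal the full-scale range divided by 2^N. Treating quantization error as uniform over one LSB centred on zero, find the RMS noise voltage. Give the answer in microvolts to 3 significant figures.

28.6 µV

Range = 6.5 − (-6.5) = 13 V.
Step size = 13/131072 V = 99.182 µV.
For a uniform distribution on [−LSB/2, +LSB/2], V_rms = LSB/√12 = 99.182 µV/3.4641 = 28.6 µV.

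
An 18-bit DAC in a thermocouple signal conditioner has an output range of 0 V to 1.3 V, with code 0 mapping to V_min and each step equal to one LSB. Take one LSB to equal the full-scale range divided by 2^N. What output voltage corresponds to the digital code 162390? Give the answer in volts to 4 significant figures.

0.8053 V

Range is 1.3 V. LSB = 1.3 V / 2^18.
V_out = V_min + code × LSB = 0 V + 162390 × 1.3 V / 262144
      = 0 + 0.805309 = 0.805309 V.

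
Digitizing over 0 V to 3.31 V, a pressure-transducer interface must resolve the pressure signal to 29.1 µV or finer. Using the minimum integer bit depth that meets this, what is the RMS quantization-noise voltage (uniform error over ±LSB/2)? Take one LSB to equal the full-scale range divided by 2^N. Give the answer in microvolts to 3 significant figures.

7.29 µV

Span = 3.31 V.
3.31 V / 29.1 µV = 113700. Since 2^16 = 65536 and 2^17 = 131072, N = 17.
LSB = 3.31 V ÷ 2^17 = 3.31/131072 V = 25.253 µV.
V_rms = LSB/√12 = 7.29 µV.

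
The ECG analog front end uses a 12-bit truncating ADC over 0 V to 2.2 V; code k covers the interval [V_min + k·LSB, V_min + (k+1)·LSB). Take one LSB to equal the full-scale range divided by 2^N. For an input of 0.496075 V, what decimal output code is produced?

V_FS = 2.2 V. LSB = 2.2 V / 2^12 ≈ 0.5371 mV.
V_in − V_min = 0.496075 − (0) = 0.496075 V.
Divide by LSB: 0.496075 × 4096/2.2 = 923.6015.
Truncating gives code 923.

923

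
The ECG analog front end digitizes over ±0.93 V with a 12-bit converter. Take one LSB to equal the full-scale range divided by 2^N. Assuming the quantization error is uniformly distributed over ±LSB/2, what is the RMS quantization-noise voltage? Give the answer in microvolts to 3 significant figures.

Full-scale range = 0.93 V − (-0.93 V) = 1.86 V.
Step size = 1.86/4096 V = 454.10 µV.
V_rms = LSB/√12 = 454.10 µV / √12 = 131 µV.

131 µV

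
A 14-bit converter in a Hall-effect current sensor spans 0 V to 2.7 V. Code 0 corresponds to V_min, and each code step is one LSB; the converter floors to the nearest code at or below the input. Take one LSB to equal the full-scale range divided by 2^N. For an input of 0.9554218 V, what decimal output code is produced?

V_FS = 2.7 V. LSB = 2.7 V / 2^14 ≈ 164.8 µV.
(V_in − V_min) × 2^14/range = (0.9554218 − (0)) × 16384/2.7 = 5797.641.
Floor → code = 5797.

5797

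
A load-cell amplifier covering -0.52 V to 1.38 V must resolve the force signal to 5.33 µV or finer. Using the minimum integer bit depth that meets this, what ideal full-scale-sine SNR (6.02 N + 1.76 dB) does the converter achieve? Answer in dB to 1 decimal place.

116.1 dB

The full-scale span is 1.38 − (-0.52) = 1.9 V.
Required number of levels: 1.9/5.33 µV = 356470; smallest N with 2^N ≥ that is 19.
SNR = 6.02 × 19 + 1.76 = 116.14 dB.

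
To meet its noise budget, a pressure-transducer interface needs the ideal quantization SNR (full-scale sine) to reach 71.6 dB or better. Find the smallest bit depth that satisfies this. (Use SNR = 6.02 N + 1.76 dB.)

12 bits

N ≥ (71.6 − 1.76)/6.02 = 11.601 → N_min = 12.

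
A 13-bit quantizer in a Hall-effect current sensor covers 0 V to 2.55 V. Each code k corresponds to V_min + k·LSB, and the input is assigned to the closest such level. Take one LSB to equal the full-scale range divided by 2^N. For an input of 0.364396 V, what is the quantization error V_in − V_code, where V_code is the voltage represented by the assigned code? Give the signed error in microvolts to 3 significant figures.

Full-scale range = 2.55 V. LSB = 2.55 V / 2^13 ≈ 311.3 µV.
(V_in − V_min)/LSB = (0.364396 − (0)) × 8192/2.55 = 1170.6400 → nearest code k = 1171.
V_code = V_min + k × range/2^13 = 0 + 1171 × 2.55/8192 = 0.3645080566 V.
e = 0.364396 − (0.3645080566) = −112 µV.

−112 µV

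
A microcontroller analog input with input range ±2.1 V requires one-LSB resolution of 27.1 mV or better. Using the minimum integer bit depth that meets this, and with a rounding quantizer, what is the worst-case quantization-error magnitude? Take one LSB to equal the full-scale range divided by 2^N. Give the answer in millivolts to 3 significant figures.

8.20 mV

Full-scale range = 2.1 V − (-2.1 V) = 4.2 V.
Levels needed ≥ 4.2/27.1 mV = 155.0. 2^8 = 256 suffices, so N_min = 8.
LSB = 4.2 V ÷ 2^8 = 4.2/256 V = 16.406 mV.
Half an LSB is 8.20 mV.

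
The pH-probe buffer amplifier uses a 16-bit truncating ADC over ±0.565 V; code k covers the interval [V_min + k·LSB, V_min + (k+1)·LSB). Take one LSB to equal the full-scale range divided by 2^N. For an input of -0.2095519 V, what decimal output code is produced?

Span: 0.565 V − (-0.565 V) = 1.13 V. LSB = 1.13 V / 2^16 ≈ 17.24 µV.
V_in − V_min = -0.2095519 − (-0.565) = 0.3554481 V.
Divide by LSB: 0.3554481 × 65536/1.13 = 20614.7316.
Truncating gives code 20614.

20614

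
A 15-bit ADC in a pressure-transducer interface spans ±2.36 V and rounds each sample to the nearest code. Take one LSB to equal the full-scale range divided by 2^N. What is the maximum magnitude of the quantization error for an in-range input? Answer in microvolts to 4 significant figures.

Span: 2.36 V − (-2.36 V) = 4.72 V.
LSB = 4.72 V / 2^15 = 144.043 µV.
|e|_max = LSB/2 = 72.02 µV.

72.02 µV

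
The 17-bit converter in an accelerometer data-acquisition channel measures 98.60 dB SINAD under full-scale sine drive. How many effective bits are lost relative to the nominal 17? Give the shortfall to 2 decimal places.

Effective bits = (98.60 − 1.76)/6.02 = 16.0864.
Lost resolution: 17 − 16.0864 = 0.9136 bits.

0.91 bits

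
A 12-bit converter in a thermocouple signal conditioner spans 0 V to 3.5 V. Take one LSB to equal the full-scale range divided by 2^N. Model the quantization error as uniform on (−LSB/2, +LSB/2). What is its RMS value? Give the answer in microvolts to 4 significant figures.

246.7 µV

Span = 3.5 V.
LSB = 3.5 V / 2^12 = 0.854492 mV.
V_rms = LSB/√12 = 0.854492 mV / √12 = 246.7 µV.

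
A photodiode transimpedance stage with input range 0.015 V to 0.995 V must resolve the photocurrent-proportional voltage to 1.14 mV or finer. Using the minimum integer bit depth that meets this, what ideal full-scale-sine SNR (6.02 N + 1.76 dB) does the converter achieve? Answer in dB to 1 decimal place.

62.0 dB

The full-scale span is 0.995 − (0.015) = 0.98 V.
Levels needed ≥ 0.98/1.14 mV = 859.6. 2^10 = 1024 suffices, so N_min = 10.
SNR = 6.02 × 10 + 1.76 = 61.96 dB.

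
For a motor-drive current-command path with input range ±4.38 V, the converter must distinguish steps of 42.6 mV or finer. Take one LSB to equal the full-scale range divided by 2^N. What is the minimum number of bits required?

Range = 4.38 − (-4.38) = 8.76 V.
Required number of levels: 8.76/42.6 mV = 205.63; smallest N with 2^N ≥ that is 8.

8 bits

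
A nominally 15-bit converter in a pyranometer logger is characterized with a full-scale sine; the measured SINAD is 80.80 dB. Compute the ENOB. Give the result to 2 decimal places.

Inverting SNR = 6.02 N + 1.76: N_eff = (80.80 − 1.76)/6.02 = 13.1296.

13.13 bits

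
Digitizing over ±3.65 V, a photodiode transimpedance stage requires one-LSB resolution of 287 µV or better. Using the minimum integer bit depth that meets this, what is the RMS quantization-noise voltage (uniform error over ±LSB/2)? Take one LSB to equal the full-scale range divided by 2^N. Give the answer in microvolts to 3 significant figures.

64.3 µV

Range = 3.65 − (-3.65) = 7.3 V.
Required number of levels: 7.3/287 µV = 25436; smallest N with 2^N ≥ that is 15.
LSB = 7.3 V ÷ 2^15 = 7.3/32768 V = 222.78 µV.
RMS noise = LSB/√12 = 64.3 µV.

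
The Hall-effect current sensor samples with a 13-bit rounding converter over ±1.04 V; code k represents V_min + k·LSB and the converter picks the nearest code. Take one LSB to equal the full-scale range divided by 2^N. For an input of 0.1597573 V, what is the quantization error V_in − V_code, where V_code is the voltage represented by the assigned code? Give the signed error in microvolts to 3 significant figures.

+50.3 µV

Span: 1.04 V − (-1.04 V) = 2.08 V. LSB = 2.08 V / 2^13 ≈ 253.9 µV.
Position in LSBs: (0.1597573 − (-1.04)) × 8192/2.08 = 4725.1980; rounding gives k = 4725.
V_code = -1.04 + (4725/8192) × 2.08 = 0.1597070313 V.
V_in − V_code = 0.1597573 − (0.1597070313) = +50.3 µV.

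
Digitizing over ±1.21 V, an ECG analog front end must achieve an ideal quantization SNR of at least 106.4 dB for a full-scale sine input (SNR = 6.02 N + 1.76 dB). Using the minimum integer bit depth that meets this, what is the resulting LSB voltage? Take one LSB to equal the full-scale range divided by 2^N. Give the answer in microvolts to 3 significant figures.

9.23 µV

Range = 1.21 − (-1.21) = 2.42 V.
Solving 6.02 N ≥ 106.4 − 1.76: N ≥ 17.382. Round up → N = 18.
One LSB is 2.42 V / 262144 = 9.23 µV.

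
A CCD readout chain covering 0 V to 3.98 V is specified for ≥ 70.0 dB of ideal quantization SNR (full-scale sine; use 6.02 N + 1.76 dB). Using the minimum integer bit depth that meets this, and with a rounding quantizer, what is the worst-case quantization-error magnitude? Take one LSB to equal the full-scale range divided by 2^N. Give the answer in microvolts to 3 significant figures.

486 µV

Range is 3.98 V.
Required N = ⌈(70.0 − 1.76)/6.02⌉ = ⌈11.336⌉ = 12.
One LSB is 3.98 V / 4096 = 0.97168 mV.
Max error for round-to-nearest is LSB/2 = 486 µV.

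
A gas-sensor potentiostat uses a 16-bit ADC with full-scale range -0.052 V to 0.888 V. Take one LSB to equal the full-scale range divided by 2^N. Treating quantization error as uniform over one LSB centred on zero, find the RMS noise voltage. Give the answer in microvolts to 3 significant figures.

4.14 µV

Range = 0.888 − (-0.052) = 0.94 V.
LSB = 0.94 V / 2^16 = 14.343 µV.
σ_q = LSB/√12 = 14.343 µV/3.4641 = 4.14 µV.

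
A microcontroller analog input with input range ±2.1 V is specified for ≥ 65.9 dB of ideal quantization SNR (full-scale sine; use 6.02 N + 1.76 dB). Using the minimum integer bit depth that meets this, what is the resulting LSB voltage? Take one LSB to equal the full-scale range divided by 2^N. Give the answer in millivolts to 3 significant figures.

2.05 mV

Span: 2.1 V − (-2.1 V) = 4.2 V.
6.02 N + 1.76 ≥ 65.9 gives N ≥ 10.654, so the minimum integer is 11.
Step size = 4.2/2048 V = 2.05 mV.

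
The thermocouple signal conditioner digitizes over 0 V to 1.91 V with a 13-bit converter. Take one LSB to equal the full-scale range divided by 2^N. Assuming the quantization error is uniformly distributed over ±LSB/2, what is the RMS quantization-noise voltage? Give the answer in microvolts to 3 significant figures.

Range is 1.91 V.
LSB = 1.91 V ÷ 2^13 = 1.91/8192 V = 233.15 µV.
σ_q = LSB/√12 = 233.15 µV/3.4641 = 67.3 µV.

67.3 µV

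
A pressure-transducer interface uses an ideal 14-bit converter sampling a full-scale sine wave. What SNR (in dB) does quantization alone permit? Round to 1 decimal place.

86.0 dB

For an ideal N-bit converter with full-scale sine input, SNR = 6.02 N + 1.76 dB. SNR = 6.02 × 14 + 1.76 = 84.28 + 1.76 = 86.04 dB.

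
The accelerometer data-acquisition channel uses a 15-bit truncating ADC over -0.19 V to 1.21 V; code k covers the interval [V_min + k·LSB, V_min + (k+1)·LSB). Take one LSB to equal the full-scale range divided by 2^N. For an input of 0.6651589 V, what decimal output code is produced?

Span: 1.21 V − (-0.19 V) = 1.4 V. LSB = 1.4 V / 2^15 ≈ 42.72 µV.
(V_in − V_min) × 2^15/range = (0.6651589 − (-0.19)) × 32768/1.4 = 20015.605.
Floor → code = 20015.

20015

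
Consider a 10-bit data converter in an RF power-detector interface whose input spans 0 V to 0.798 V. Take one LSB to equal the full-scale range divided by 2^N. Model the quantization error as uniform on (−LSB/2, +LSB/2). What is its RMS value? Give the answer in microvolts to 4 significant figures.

Range is 0.798 V.
Step size = 0.798/1024 V = 0.779297 mV.
V_rms = LSB/√12 = 0.779297 mV / √12 = 225.0 µV.

225.0 µV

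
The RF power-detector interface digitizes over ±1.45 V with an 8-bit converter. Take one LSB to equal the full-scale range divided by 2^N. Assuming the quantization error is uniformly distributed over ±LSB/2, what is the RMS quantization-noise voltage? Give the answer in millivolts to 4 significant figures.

3.270 mV

Full-scale range = 1.45 V − (-1.45 V) = 2.9 V.
One LSB is 2.9 V / 256 = 11.3281 mV.
RMS of a uniform error over width LSB is LSB/√12 = 3.270 mV.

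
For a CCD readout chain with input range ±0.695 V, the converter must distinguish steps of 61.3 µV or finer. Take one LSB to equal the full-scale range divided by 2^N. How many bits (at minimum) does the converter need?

Range = 0.695 − (-0.695) = 1.39 V.
1.39 V / 61.3 µV = 22680. Since 2^14 = 16384 and 2^15 = 32768, N = 15.

15 bits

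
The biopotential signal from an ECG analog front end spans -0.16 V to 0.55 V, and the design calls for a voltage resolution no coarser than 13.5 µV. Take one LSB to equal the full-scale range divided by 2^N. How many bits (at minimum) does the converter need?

Full-scale range = 0.55 V − (-0.16 V) = 0.71 V.
Required number of levels: 0.71/13.5 µV = 52593; smallest N with 2^N ≥ that is 16.

16 bits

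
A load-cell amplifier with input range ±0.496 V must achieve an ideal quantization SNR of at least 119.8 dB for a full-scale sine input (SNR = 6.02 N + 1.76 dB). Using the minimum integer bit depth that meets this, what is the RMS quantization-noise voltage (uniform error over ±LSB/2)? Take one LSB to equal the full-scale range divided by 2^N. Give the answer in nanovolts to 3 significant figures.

Full-scale range = 0.496 V − (-0.496 V) = 0.992 V.
Solving 6.02 N ≥ 119.8 − 1.76: N ≥ 19.608. Round up → N = 20.
One LSB is 0.992 V / 1048576 = 0.94604 µV.
RMS noise = LSB/√12 = 273 nV.

273 nV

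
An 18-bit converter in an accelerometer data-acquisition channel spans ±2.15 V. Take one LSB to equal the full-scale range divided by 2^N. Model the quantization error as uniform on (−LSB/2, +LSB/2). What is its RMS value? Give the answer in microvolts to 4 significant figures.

4.735 µV

Full-scale range = 2.15 V − (-2.15 V) = 4.3 V.
One LSB is 4.3 V / 262144 = 16.4032 µV.
RMS of a uniform error over width LSB is LSB/√12 = 4.735 µV.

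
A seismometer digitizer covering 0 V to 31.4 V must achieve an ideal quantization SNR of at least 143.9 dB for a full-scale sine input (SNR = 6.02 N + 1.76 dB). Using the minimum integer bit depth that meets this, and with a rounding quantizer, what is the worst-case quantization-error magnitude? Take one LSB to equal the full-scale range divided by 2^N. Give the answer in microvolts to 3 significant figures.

Full-scale range = 31.4 V.
N ≥ (143.9 − 1.76)/6.02 = 23.611 → N_min = 24.
One LSB is 31.4 V / 16777216 = 1.8716 µV.
|e|_max = LSB/2 = 0.936 µV.

0.936 µV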